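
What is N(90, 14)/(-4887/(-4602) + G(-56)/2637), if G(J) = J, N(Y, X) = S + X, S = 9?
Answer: 93038634/4209769 ≈ 22.101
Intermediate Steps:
N(Y, X) = 9 + X
N(90, 14)/(-4887/(-4602) + G(-56)/2637) = (9 + 14)/(-4887/(-4602) - 56/2637) = 23/(-4887*(-1/4602) - 56*1/2637) = 23/(1629/1534 - 56/2637) = 23/(4209769/4045158) = 23*(4045158/4209769) = 93038634/4209769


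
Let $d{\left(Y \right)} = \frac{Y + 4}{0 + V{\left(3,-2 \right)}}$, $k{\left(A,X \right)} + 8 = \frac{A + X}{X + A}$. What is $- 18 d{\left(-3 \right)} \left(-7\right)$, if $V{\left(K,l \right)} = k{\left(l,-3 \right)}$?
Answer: $-18$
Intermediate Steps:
$k{\left(A,X \right)} = -7$ ($k{\left(A,X \right)} = -8 + \frac{A + X}{X + A} = -8 + \frac{A + X}{A + X} = -8 + 1 = -7$)
$V{\left(K,l \right)} = -7$
$d{\left(Y \right)} = - \frac{4}{7} - \frac{Y}{7}$ ($d{\left(Y \right)} = \frac{Y + 4}{0 - 7} = \frac{4 + Y}{-7} = \left(4 + Y\right) \left(- \frac{1}{7}\right) = - \frac{4}{7} - \frac{Y}{7}$)
$- 18 d{\left(-3 \right)} \left(-7\right) = - 18 \left(- \frac{4}{7} - - \frac{3}{7}\right) \left(-7\right) = - 18 \left(- \frac{4}{7} + \frac{3}{7}\right) \left(-7\right) = \left(-18\right) \left(- \frac{1}{7}\right) \left(-7\right) = \frac{18}{7} \left(-7\right) = -18$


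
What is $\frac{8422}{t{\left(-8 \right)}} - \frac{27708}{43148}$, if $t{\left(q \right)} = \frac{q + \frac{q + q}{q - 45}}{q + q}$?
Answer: $\frac{9629546807}{550137} \approx 17504.0$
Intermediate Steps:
$t{\left(q \right)} = \frac{q + \frac{2 q}{-45 + q}}{2 q}$
$\frac{8422}{t{\left(-8 \right)}} - \frac{27708}{43148} = \frac{8422}{\frac{1}{2} \frac{1}{-45 - 8} \left(-43 - 8\right)} - \frac{27708}{43148} = \frac{8422}{\frac{1}{2} \frac{1}{-53} \left(-51\right)} - \frac{6927}{10787} = \frac{8422}{\frac{1}{2} \left(- \frac{1}{53}\right) \left(-51\right)} - \frac{6927}{10787} = \frac{8422}{\frac{51}{106}} - \frac{6927}{10787} = 8422 \cdot \frac{106}{51} - \frac{6927}{10787} = \frac{892732}{51} - \frac{6927}{10787} = \frac{9629546807}{550137}$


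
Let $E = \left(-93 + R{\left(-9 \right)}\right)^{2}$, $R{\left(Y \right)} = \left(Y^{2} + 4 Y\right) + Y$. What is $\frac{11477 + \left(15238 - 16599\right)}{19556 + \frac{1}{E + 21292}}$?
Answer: $\frac{82752252}{159974599} \approx 0.51728$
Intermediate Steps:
$R{\left(Y \right)} = Y^{2} + 5 Y$
$E = 3249$ ($E = \left(-93 - 9 \left(5 - 9\right)\right)^{2} = \left(-93 - -36\right)^{2} = \left(-93 + 36\right)^{2} = \left(-57\right)^{2} = 3249$)
$\frac{11477 + \left(15238 - 16599\right)}{19556 + \frac{1}{E + 21292}} = \frac{11477 + \left(15238 - 16599\right)}{19556 + \frac{1}{3249 + 21292}} = \frac{11477 - 1361}{19556 + \frac{1}{24541}} = \frac{10116}{19556 + \frac{1}{24541}} = \frac{10116}{\frac{479923797}{24541}} = 10116 \cdot \frac{24541}{479923797} = \frac{82752252}{159974599}$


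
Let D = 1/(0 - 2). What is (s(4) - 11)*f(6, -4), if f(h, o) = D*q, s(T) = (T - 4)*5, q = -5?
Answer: -55/2 ≈ -27.500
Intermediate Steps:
D = -½ (D = 1/(-2) = -½ ≈ -0.50000)
s(T) = -20 + 5*T (s(T) = (-4 + T)*5 = -20 + 5*T)
f(h, o) = 5/2 (f(h, o) = -½*(-5) = 5/2)
(s(4) - 11)*f(6, -4) = ((-20 + 5*4) - 11)*(5/2) = ((-20 + 20) - 11)*(5/2) = (0 - 11)*(5/2) = -11*5/2 = -55/2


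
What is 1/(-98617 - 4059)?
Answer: -1/102676 ≈ -9.7394e-6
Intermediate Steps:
1/(-98617 - 4059) = 1/(-102676) = -1/102676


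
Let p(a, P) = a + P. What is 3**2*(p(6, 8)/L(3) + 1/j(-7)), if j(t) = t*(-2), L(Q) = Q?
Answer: 597/14 ≈ 42.643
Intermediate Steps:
p(a, P) = P + a
j(t) = -2*t
3**2*(p(6, 8)/L(3) + 1/j(-7)) = 3**2*((8 + 6)/3 + 1/(-2*(-7))) = 9*(14*(1/3) + 1/14) = 9*(14/3 + 1/14) = 9*(199/42) = 597/14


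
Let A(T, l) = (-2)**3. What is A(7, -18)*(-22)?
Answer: 176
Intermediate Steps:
A(T, l) = -8
A(7, -18)*(-22) = -8*(-22) = 176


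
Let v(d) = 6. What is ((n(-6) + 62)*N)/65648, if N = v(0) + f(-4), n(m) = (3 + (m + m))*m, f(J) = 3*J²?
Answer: 783/8206 ≈ 0.095418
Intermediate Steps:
n(m) = m*(3 + 2*m) (n(m) = (3 + 2*m)*m = m*(3 + 2*m))
N = 54 (N = 6 + 3*(-4)² = 6 + 3*16 = 6 + 48 = 54)
((n(-6) + 62)*N)/65648 = ((-6*(3 + 2*(-6)) + 62)*54)/65648 = ((-6*(3 - 12) + 62)*54)*(1/65648) = ((-6*(-9) + 62)*54)*(1/65648) = ((54 + 62)*54)*(1/65648) = (116*54)*(1/65648) = 6264*(1/65648) = 783/8206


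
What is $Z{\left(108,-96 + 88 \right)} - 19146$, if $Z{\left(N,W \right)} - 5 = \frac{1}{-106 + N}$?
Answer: $- \frac{38281}{2} \approx -19141.0$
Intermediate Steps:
$Z{\left(N,W \right)} = 5 + \frac{1}{-106 + N}$
$Z{\left(108,-96 + 88 \right)} - 19146 = \frac{-529 + 5 \cdot 108}{-106 + 108} - 19146 = \frac{-529 + 540}{2} - 19146 = \frac{1}{2} \cdot 11 - 19146 = \frac{11}{2} - 19146 = - \frac{38281}{2}$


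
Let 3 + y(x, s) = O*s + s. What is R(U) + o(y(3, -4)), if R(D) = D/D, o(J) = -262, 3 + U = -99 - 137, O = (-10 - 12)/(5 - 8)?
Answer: -261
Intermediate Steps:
O = 22/3 (O = -22/(-3) = -22*(-⅓) = 22/3 ≈ 7.3333)
y(x, s) = -3 + 25*s/3 (y(x, s) = -3 + (22*s/3 + s) = -3 + 25*s/3)
U = -239 (U = -3 + (-99 - 137) = -3 - 236 = -239)
R(D) = 1
R(U) + o(y(3, -4)) = 1 - 262 = -261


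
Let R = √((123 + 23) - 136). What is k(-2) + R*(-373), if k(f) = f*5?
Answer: -10 - 373*√10 ≈ -1189.5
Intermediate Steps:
k(f) = 5*f
R = √10 (R = √(146 - 136) = √10 ≈ 3.1623)
k(-2) + R*(-373) = 5*(-2) + √10*(-373) = -10 - 373*√10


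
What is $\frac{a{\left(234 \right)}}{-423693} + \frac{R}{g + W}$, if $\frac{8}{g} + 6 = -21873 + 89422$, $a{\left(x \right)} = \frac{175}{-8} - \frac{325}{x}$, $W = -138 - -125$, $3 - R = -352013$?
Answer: $- \frac{725314792086857023}{26785732488696} \approx -27078.0$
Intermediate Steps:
$R = 352016$ ($R = 3 - -352013 = 3 + 352013 = 352016$)
$W = -13$ ($W = -138 + 125 = -13$)
$a{\left(x \right)} = - \frac{175}{8} - \frac{325}{x}$ ($a{\left(x \right)} = 175 \left(- \frac{1}{8}\right) - \frac{325}{x} = - \frac{175}{8} - \frac{325}{x}$)
$g = \frac{8}{67543}$ ($g = \frac{8}{-6 + \left(-21873 + 89422\right)} = \frac{8}{-6 + 67549} = \frac{8}{67543} \approx 0.00011844$)
$\frac{a{\left(234 \right)}}{-423693} + \frac{R}{g + W} = \frac{- \frac{175}{8} - \frac{325}{234}}{-423693} + \frac{352016}{\frac{8}{67543} - 13} = \left(- \frac{175}{8} - \frac{25}{18}\right) \left(- \frac{1}{423693}\right) + \frac{352016}{- \frac{878051}{67543}} = \left(- \frac{175}{8} - \frac{25}{18}\right) \left(- \frac{1}{423693}\right) + 352016 \left(- \frac{67543}{878051}\right) = \left(- \frac{1675}{72}\right) \left(- \frac{1}{423693}\right) - \frac{23776216688}{878051} = \frac{1675}{30505896} - \frac{23776216688}{878051} = - \frac{725314792086857023}{26785732488696}$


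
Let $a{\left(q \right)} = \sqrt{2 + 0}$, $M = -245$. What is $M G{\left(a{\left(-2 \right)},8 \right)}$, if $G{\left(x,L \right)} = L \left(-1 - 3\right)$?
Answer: $7840$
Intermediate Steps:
$a{\left(q \right)} = \sqrt{2}$
$G{\left(x,L \right)} = - 4 L$ ($G{\left(x,L \right)} = L \left(-4\right) = - 4 L$)
$M G{\left(a{\left(-2 \right)},8 \right)} = - 245 \left(\left(-4\right) 8\right) = \left(-245\right) \left(-32\right) = 7840$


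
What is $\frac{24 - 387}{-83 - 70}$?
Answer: $\frac{121}{51} \approx 2.3725$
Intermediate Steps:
$\frac{24 - 387}{-83 - 70} = - \frac{363}{-153} = \left(-363\right) \left(- \frac{1}{153}\right) = \frac{121}{51}$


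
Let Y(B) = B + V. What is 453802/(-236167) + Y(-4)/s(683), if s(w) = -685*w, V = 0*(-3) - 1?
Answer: -42462470775/22098382357 ≈ -1.9215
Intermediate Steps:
V = -1 (V = 0 - 1 = -1)
Y(B) = -1 + B (Y(B) = B - 1 = -1 + B)
453802/(-236167) + Y(-4)/s(683) = 453802/(-236167) + (-1 - 4)/((-685*683)) = 453802*(-1/236167) - 5/(-467855) = -453802/236167 - 5*(-1/467855) = -453802/236167 + 1/93571 = -42462470775/22098382357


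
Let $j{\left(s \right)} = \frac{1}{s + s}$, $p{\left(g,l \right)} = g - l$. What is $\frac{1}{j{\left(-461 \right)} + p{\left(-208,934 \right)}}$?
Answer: $- \frac{922}{1052925} \approx -0.00087566$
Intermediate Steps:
$j{\left(s \right)} = \frac{1}{2 s}$
$\frac{1}{j{\left(-461 \right)} + p{\left(-208,934 \right)}} = \frac{1}{\frac{1}{2 \left(-461\right)} - 1142} = \frac{1}{\frac{1}{2} \left(- \frac{1}{461}\right) - 1142} = \frac{1}{- \frac{1}{922} - 1142} = \frac{1}{- \frac{1052925}{922}} = - \frac{922}{1052925}$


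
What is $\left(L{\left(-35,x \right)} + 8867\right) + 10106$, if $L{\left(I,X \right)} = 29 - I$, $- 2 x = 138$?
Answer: $19037$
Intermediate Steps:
$x = -69$ ($x = \left(- \frac{1}{2}\right) 138 = -69$)
$\left(L{\left(-35,x \right)} + 8867\right) + 10106 = \left(\left(29 - -35\right) + 8867\right) + 10106 = \left(\left(29 + 35\right) + 8867\right) + 10106 = \left(64 + 8867\right) + 10106 = 8931 + 10106 = 19037$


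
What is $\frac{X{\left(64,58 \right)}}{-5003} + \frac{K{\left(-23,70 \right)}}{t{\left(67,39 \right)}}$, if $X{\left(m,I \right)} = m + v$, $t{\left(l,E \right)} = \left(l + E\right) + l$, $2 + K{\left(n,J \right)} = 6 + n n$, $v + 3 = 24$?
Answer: $\frac{2651894}{865519} \approx 3.0639$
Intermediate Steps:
$v = 21$ ($v = -3 + 24 = 21$)
$K{\left(n,J \right)} = 4 + n^{2}$ ($K{\left(n,J \right)} = -2 + \left(6 + n n\right) = -2 + \left(6 + n^{2}\right) = 4 + n^{2}$)
$t{\left(l,E \right)} = E + 2 l$ ($t{\left(l,E \right)} = \left(E + l\right) + l = E + 2 l$)
$X{\left(m,I \right)} = 21 + m$ ($X{\left(m,I \right)} = m + 21 = 21 + m$)
$\frac{X{\left(64,58 \right)}}{-5003} + \frac{K{\left(-23,70 \right)}}{t{\left(67,39 \right)}} = \frac{21 + 64}{-5003} + \frac{4 + \left(-23\right)^{2}}{39 + 2 \cdot 67} = 85 \left(- \frac{1}{5003}\right) + \frac{4 + 529}{39 + 134} = - \frac{85}{5003} + \frac{533}{173} = \frac{2651894}{865519}$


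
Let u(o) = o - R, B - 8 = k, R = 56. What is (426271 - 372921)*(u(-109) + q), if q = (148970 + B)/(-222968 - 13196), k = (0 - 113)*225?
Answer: -1042742101775/118082 ≈ -8.8307e+6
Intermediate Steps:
k = -25425 (k = -113*225 = -25425)
B = -25417 (B = 8 - 25425 = -25417)
u(o) = -56 + o (u(o) = o - 1*56 = o - 56 = -56 + o)
q = -123553/236164 (q = (148970 - 25417)/(-222968 - 13196) = 123553/(-236164) = 123553*(-1/236164) = -123553/236164 ≈ -0.52317)
(426271 - 372921)*(u(-109) + q) = (426271 - 372921)*((-56 - 109) - 123553/236164) = 53350*(-165 - 123553/236164) = 53350*(-39090613/236164) = -1042742101775/118082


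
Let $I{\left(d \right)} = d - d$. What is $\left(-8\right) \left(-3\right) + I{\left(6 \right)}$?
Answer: $24$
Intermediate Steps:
$I{\left(d \right)} = 0$
$\left(-8\right) \left(-3\right) + I{\left(6 \right)} = \left(-8\right) \left(-3\right) + 0 = 24 + 0 = 24$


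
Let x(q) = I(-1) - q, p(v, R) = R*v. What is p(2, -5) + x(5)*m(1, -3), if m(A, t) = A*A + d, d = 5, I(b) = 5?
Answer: -10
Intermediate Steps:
x(q) = 5 - q
m(A, t) = 5 + A**2 (m(A, t) = A*A + 5 = A**2 + 5 = 5 + A**2)
p(2, -5) + x(5)*m(1, -3) = -5*2 + (5 - 1*5)*(5 + 1**2) = -10 + (5 - 5)*(5 + 1) = -10 + 0*6 = -10 + 0 = -10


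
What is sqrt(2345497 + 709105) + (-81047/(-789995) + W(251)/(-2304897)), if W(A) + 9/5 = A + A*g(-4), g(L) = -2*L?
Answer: 12334787363/121390473701 + sqrt(3054602) ≈ 1747.8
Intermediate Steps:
W(A) = -9/5 + 9*A (W(A) = -9/5 + (A + A*(-2*(-4))) = -9/5 + (A + A*8) = -9/5 + (A + 8*A) = -9/5 + 9*A)
sqrt(2345497 + 709105) + (-81047/(-789995) + W(251)/(-2304897)) = sqrt(2345497 + 709105) + (-81047/(-789995) + (-9/5 + 9*251)/(-2304897)) = sqrt(3054602) + (-81047*(-1/789995) + (-9/5 + 2259)*(-1/2304897)) = sqrt(3054602) + (81047/789995 + (11286/5)*(-1/2304897)) = sqrt(3054602) + (81047/789995 - 3762/3841495) = sqrt(3054602) + 12334787363/121390473701 = 12334787363/121390473701 + sqrt(3054602)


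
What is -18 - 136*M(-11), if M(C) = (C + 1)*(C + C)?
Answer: -29938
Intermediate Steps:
M(C) = 2*C*(1 + C) (M(C) = (1 + C)*(2*C) = 2*C*(1 + C))
-18 - 136*M(-11) = -18 - 272*(-11)*(1 - 11) = -18 - 272*(-11)*(-10) = -18 - 136*220 = -18 - 29920 = -29938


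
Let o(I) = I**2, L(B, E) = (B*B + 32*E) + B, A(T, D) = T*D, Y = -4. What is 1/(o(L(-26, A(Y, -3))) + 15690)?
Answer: 1/1084846 ≈ 9.2179e-7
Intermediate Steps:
A(T, D) = D*T
L(B, E) = B + B**2 + 32*E (L(B, E) = (B**2 + 32*E) + B = B + B**2 + 32*E)
1/(o(L(-26, A(Y, -3))) + 15690) = 1/((-26 + (-26)**2 + 32*(-3*(-4)))**2 + 15690) = 1/((-26 + 676 + 32*12)**2 + 15690) = 1/((-26 + 676 + 384)**2 + 15690) = 1/(1034**2 + 15690) = 1/(1069156 + 15690) = 1/1084846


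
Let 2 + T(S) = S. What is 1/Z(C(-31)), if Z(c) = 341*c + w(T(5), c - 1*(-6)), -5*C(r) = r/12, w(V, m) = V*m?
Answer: 15/2936 ≈ 0.0051090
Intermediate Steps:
T(S) = -2 + S
C(r) = -r/60 (C(r) = -r/(5*12) = -r/60)
Z(c) = 18 + 344*c (Z(c) = 341*c + (-2 + 5)*(c - 1*(-6)) = 341*c + 3*(c + 6) = 341*c + 3*(6 + c) = 341*c + (18 + 3*c) = 18 + 344*c)
1/Z(C(-31)) = 1/(18 + 344*(-1/60*(-31))) = 1/(18 + 344*(31/60)) = 1/(18 + 2666/15) = 1/(2936/15) = 15/2936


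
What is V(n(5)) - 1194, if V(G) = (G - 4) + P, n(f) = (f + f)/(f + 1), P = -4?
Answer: -3601/3 ≈ -1200.3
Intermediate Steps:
n(f) = 2*f/(1 + f) (n(f) = (2*f)/(1 + f) = 2*f/(1 + f))
V(G) = -8 + G (V(G) = (G - 4) - 4 = (-4 + G) - 4 = -8 + G)
V(n(5)) - 1194 = (-8 + 2*5/(1 + 5)) - 1194 = (-8 + 2*5/6) - 1194 = (-8 + 2*5*(⅙)) - 1194 = (-8 + 5/3) - 1194 = -19/3 - 1194 = -3601/3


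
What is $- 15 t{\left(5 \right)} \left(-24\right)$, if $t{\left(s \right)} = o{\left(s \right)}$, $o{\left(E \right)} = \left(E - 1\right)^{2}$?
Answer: $5760$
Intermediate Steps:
$o{\left(E \right)} = \left(-1 + E\right)^{2}$
$t{\left(s \right)} = \left(-1 + s\right)^{2}$
$- 15 t{\left(5 \right)} \left(-24\right) = - 15 \left(-1 + 5\right)^{2} \left(-24\right) = - 15 \cdot 4^{2} \left(-24\right) = \left(-15\right) 16 \left(-24\right) = \left(-240\right) \left(-24\right) = 5760$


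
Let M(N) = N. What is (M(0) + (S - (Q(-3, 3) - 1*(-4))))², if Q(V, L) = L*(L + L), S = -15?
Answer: 1369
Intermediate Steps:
Q(V, L) = 2*L² (Q(V, L) = L*(2*L) = 2*L²)
(M(0) + (S - (Q(-3, 3) - 1*(-4))))² = (0 + (-15 - (2*3² - 1*(-4))))² = (0 + (-15 - (2*9 + 4)))² = (0 + (-15 - (18 + 4)))² = (0 + (-15 - 1*22))² = (0 + (-15 - 22))² = (0 - 37)² = (-37)² = 1369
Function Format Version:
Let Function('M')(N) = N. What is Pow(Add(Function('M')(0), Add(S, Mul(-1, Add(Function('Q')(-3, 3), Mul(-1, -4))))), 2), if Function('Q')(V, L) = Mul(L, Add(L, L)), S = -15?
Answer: 1369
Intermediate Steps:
Function('Q')(V, L) = Mul(2, Pow(L, 2)) (Function('Q')(V, L) = Mul(L, Mul(2, L)) = Mul(2, Pow(L, 2)))
Pow(Add(Function('M')(0), Add(S, Mul(-1, Add(Function('Q')(-3, 3), Mul(-1, -4))))), 2) = Pow(Add(0, Add(-15, Mul(-1, Add(Mul(2, Pow(3, 2)), Mul(-1, -4))))), 2) = Pow(Add(0, Add(-15, Mul(-1, Add(Mul(2, 9), 4)))), 2) = Pow(Add(0, Add(-15, Mul(-1, Add(18, 4)))), 2) = Pow(Add(0, Add(-15, Mul(-1, 22))), 2) = Pow(Add(0, Add(-15, -22)), 2) = Pow(Add(0, -37), 2) = Pow(-37, 2) = 1369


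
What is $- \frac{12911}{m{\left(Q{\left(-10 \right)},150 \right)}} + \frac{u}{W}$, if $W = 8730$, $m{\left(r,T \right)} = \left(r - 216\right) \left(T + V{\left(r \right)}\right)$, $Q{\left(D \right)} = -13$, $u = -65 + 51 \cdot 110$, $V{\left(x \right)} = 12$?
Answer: $\frac{1769008}{1799253} \approx 0.98319$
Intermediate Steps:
$u = 5545$ ($u = -65 + 5610 = 5545$)
$m{\left(r,T \right)} = \left(-216 + r\right) \left(12 + T\right)$ ($m{\left(r,T \right)} = \left(r - 216\right) \left(T + 12\right) = \left(-216 + r\right) \left(12 + T\right)$)
$- \frac{12911}{m{\left(Q{\left(-10 \right)},150 \right)}} + \frac{u}{W} = - \frac{12911}{-2592 - 32400 + 12 \left(-13\right) + 150 \left(-13\right)} + \frac{5545}{8730} = - \frac{12911}{-2592 - 32400 - 156 - 1950} + 5545 \cdot \frac{1}{8730} = - \frac{12911}{-37098} + \frac{1109}{1746} = \left(-12911\right) \left(- \frac{1}{37098}\right) + \frac{1109}{1746} = \frac{12911}{37098} + \frac{1109}{1746} = \frac{1769008}{1799253}$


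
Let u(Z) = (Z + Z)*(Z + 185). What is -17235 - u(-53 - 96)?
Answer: -6507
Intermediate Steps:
u(Z) = 2*Z*(185 + Z) (u(Z) = (2*Z)*(185 + Z) = 2*Z*(185 + Z))
-17235 - u(-53 - 96) = -17235 - 2*(-53 - 96)*(185 + (-53 - 96)) = -17235 - 2*(-149)*(185 - 149) = -17235 - 2*(-149)*36 = -17235 - 1*(-10728) = -17235 + 10728 = -6507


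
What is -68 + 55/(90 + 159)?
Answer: -16877/249 ≈ -67.779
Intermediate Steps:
-68 + 55/(90 + 159) = -68 + 55/249 = -16877/249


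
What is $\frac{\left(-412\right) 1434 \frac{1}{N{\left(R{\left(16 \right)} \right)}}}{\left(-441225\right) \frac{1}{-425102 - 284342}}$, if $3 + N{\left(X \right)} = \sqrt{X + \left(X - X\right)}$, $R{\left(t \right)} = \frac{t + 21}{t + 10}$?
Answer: $\frac{3632591653184}{9657925} + \frac{139715063584 \sqrt{962}}{28973775} \approx 5.2569 \cdot 10^{5}$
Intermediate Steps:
$R{\left(t \right)} = \frac{21 + t}{10 + t}$
$N{\left(X \right)} = -3 + \sqrt{X}$ ($N{\left(X \right)} = -3 + \sqrt{X + \left(X - X\right)} = -3 + \sqrt{X + 0} = -3 + \sqrt{X}$)
$\frac{\left(-412\right) 1434 \frac{1}{N{\left(R{\left(16 \right)} \right)}}}{\left(-441225\right) \frac{1}{-425102 - 284342}} = \frac{\left(-412\right) 1434 \frac{1}{-3 + \sqrt{\frac{21 + 16}{10 + 16}}}}{\left(-441225\right) \frac{1}{-425102 - 284342}} = \frac{\left(-590808\right) \frac{1}{-3 + \sqrt{\frac{1}{26} \cdot 37}}}{\left(-441225\right) \frac{1}{-709444}} = \frac{\left(-590808\right) \frac{1}{-3 + \sqrt{\frac{1}{26} \cdot 37}}}{\left(-441225\right) \left(- \frac{1}{709444}\right)} = \frac{\left(-590808\right) \frac{1}{-3 + \sqrt{\frac{37}{26}}}}{\frac{441225}{709444}} = - \frac{590808}{-3 + \frac{\sqrt{962}}{26}} \cdot \frac{709444}{441225} = - \frac{139715063584}{147075 \left(-3 + \frac{\sqrt{962}}{26}\right)}$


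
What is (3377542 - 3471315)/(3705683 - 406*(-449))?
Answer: -93773/3887977 ≈ -0.024119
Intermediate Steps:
(3377542 - 3471315)/(3705683 - 406*(-449)) = -93773/(3705683 + 182294) = -93773/3887977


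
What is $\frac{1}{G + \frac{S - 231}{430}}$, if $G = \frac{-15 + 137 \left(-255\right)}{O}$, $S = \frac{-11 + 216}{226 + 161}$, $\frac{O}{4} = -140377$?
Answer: $- \frac{23360136570}{11066498009} \approx -2.1109$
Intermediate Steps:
$O = -561508$ ($O = 4 \left(-140377\right) = -561508$)
$S = \frac{205}{387} \approx 0.52972$
$G = \frac{17475}{280754}$ ($G = \frac{-15 + 137 \left(-255\right)}{-561508} = \left(-15 - 34935\right) \left(- \frac{1}{561508}\right) = \left(-34950\right) \left(- \frac{1}{561508}\right) = \frac{17475}{280754} \approx 0.062243$)
$\frac{1}{G + \frac{S - 231}{430}} = \frac{1}{\frac{17475}{280754} + \frac{\frac{205}{387} - 231}{430}} = \frac{1}{\frac{17475}{280754} + \frac{1}{430} \left(- \frac{89192}{387}\right)} = \frac{1}{\frac{17475}{280754} - \frac{44596}{83205}} = \frac{1}{- \frac{11066498009}{23360136570}} = - \frac{23360136570}{11066498009}$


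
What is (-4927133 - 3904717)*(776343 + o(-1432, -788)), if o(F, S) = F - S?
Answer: -6850857213150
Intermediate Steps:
(-4927133 - 3904717)*(776343 + o(-1432, -788)) = (-4927133 - 3904717)*(776343 + (-1432 - 1*(-788))) = -8831850*(776343 + (-1432 + 788)) = -8831850*(776343 - 644) = -8831850*775699 = -6850857213150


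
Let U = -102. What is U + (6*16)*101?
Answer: 9594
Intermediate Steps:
U + (6*16)*101 = -102 + (6*16)*101 = -102 + 96*101 = -102 + 9696 = 9594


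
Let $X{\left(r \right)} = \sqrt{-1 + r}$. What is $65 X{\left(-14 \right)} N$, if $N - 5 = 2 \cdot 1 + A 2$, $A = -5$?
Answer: $- 195 i \sqrt{15} \approx - 755.23 i$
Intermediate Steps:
$N = -3$ ($N = 5 + \left(2 \cdot 1 - 10\right) = 5 + \left(2 - 10\right) = 5 - 8 = -3$)
$65 X{\left(-14 \right)} N = 65 \sqrt{-1 - 14} \left(-3\right) = 65 \sqrt{-15} \left(-3\right) = 65 i \sqrt{15} \left(-3\right) = - 195 i \sqrt{15}$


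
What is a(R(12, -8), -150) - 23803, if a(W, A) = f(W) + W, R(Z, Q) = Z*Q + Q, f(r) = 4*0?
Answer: -23907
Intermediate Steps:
f(r) = 0
R(Z, Q) = Q + Q*Z (R(Z, Q) = Q*Z + Q = Q + Q*Z)
a(W, A) = W (a(W, A) = 0 + W = W)
a(R(12, -8), -150) - 23803 = -8*(1 + 12) - 23803 = -8*13 - 23803 = -104 - 23803 = -23907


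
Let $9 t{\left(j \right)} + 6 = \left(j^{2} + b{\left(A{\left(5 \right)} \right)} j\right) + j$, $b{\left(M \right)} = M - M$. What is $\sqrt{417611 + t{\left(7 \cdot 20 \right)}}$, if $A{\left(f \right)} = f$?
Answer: $\frac{\sqrt{3778233}}{3} \approx 647.92$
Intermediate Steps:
$b{\left(M \right)} = 0$
$t{\left(j \right)} = - \frac{2}{3} + \frac{j}{9} + \frac{j^{2}}{9}$ ($t{\left(j \right)} = - \frac{2}{3} + \frac{\left(j^{2} + 0 j\right) + j}{9} = - \frac{2}{3} + \frac{\left(j^{2} + 0\right) + j}{9} = - \frac{2}{3} + \frac{j^{2} + j}{9} = - \frac{2}{3} + \frac{j + j^{2}}{9} = - \frac{2}{3} + \left(\frac{j}{9} + \frac{j^{2}}{9}\right) = - \frac{2}{3} + \frac{j}{9} + \frac{j^{2}}{9}$)
$\sqrt{417611 + t{\left(7 \cdot 20 \right)}} = \sqrt{417611 + \left(- \frac{2}{3} + \frac{7 \cdot 20}{9} + \frac{\left(7 \cdot 20\right)^{2}}{9}\right)} = \sqrt{417611 + \left(- \frac{2}{3} + \frac{1}{9} \cdot 140 + \frac{140^{2}}{9}\right)} = \sqrt{417611 + \left(- \frac{2}{3} + \frac{140}{9} + \frac{1}{9} \cdot 19600\right)} = \sqrt{417611 + \left(- \frac{2}{3} + \frac{140}{9} + \frac{19600}{9}\right)} = \sqrt{417611 + \frac{6578}{3}} = \sqrt{\frac{1259411}{3}} = \frac{\sqrt{3778233}}{3}$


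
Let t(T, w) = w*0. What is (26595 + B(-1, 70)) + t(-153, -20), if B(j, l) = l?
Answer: 26665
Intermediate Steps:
t(T, w) = 0
(26595 + B(-1, 70)) + t(-153, -20) = (26595 + 70) + 0 = 26665 + 0 = 26665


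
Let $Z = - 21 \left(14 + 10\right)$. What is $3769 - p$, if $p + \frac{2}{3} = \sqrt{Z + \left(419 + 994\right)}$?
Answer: $\frac{11309}{3} - 3 \sqrt{101} \approx 3739.5$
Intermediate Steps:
$Z = -504$ ($Z = \left(-21\right) 24 = -504$)
$p = - \frac{2}{3} + 3 \sqrt{101}$ ($p = - \frac{2}{3} + \sqrt{-504 + \left(419 + 994\right)} = - \frac{2}{3} + \sqrt{-504 + 1413} = - \frac{2}{3} + \sqrt{909} = - \frac{2}{3} + 3 \sqrt{101} \approx 29.483$)
$3769 - p = 3769 - \left(- \frac{2}{3} + 3 \sqrt{101}\right) = 3769 + \left(\frac{2}{3} - 3 \sqrt{101}\right) = \frac{11309}{3} - 3 \sqrt{101}$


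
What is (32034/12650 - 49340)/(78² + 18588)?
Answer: -312059483/156050400 ≈ -1.9997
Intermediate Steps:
(32034/12650 - 49340)/(78² + 18588) = (32034*(1/12650) - 49340)/(6084 + 18588) = (16017/6325 - 49340)/24672 = -312059483/6325*1/24672 = -312059483/156050400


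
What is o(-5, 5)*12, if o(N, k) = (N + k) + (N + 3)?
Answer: -24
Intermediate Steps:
o(N, k) = 3 + k + 2*N (o(N, k) = (N + k) + (3 + N) = 3 + k + 2*N)
o(-5, 5)*12 = (3 + 5 + 2*(-5))*12 = (3 + 5 - 10)*12 = -2*12 = -24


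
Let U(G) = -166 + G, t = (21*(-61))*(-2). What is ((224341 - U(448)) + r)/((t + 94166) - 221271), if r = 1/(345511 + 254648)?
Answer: -134471025382/74745602337 ≈ -1.7990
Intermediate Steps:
t = 2562 (t = -1281*(-2) = 2562)
r = 1/600159 ≈ 1.6662e-6
((224341 - U(448)) + r)/((t + 94166) - 221271) = ((224341 - (-166 + 448)) + 1/600159)/((2562 + 94166) - 221271) = ((224341 - 1*282) + 1/600159)/(96728 - 221271) = ((224341 - 282) + 1/600159)/(-124543) = (224059 + 1/600159)*(-1/124543) = (134471025382/600159)*(-1/124543) = -134471025382/74745602337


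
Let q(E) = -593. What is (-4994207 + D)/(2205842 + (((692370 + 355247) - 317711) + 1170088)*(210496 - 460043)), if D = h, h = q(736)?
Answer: 1248700/118533899219 ≈ 1.0535e-5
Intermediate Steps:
h = -593
D = -593
(-4994207 + D)/(2205842 + (((692370 + 355247) - 317711) + 1170088)*(210496 - 460043)) = (-4994207 - 593)/(2205842 + (((692370 + 355247) - 317711) + 1170088)*(210496 - 460043)) = -4994800/(2205842 + ((1047617 - 317711) + 1170088)*(-249547)) = -4994800/(2205842 + (729906 + 1170088)*(-249547)) = -4994800/(2205842 + 1899994*(-249547)) = -4994800/(2205842 - 474137802718) = -4994800/(-474135596876) = -4994800*(-1/474135596876) = 1248700/118533899219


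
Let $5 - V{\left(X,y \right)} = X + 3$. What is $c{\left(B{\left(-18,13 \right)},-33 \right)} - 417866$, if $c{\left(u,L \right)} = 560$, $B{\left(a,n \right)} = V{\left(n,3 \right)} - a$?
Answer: $-417306$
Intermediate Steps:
$V{\left(X,y \right)} = 2 - X$ ($V{\left(X,y \right)} = 5 - \left(X + 3\right) = 5 - \left(3 + X\right) = 2 - X$)
$B{\left(a,n \right)} = 2 - a - n$ ($B{\left(a,n \right)} = \left(2 - n\right) - a = 2 - a - n$)
$c{\left(B{\left(-18,13 \right)},-33 \right)} - 417866 = 560 - 417866 = -417306$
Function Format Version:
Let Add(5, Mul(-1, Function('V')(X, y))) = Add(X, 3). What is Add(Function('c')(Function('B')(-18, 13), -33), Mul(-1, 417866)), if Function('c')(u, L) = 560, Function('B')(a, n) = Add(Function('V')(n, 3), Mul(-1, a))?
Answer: -417306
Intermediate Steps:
Function('V')(X, y) = Add(2, Mul(-1, X)) (Function('V')(X, y) = Add(5, Mul(-1, Add(X, 3))) = Add(5, Mul(-1, Add(3, X))) = Add(5, Add(-3, Mul(-1, X))) = Add(2, Mul(-1, X)))
Function('B')(a, n) = Add(2, Mul(-1, a), Mul(-1, n)) (Function('B')(a, n) = Add(Add(2, Mul(-1, n)), Mul(-1, a)) = Add(2, Mul(-1, a), Mul(-1, n)))
Add(Function('c')(Function('B')(-18, 13), -33), Mul(-1, 417866)) = Add(560, Mul(-1, 417866)) = Add(560, -417866) = -417306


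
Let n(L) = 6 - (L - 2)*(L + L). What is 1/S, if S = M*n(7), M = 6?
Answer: -1/384 ≈ -0.0026042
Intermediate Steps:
n(L) = 6 - 2*L*(-2 + L) (n(L) = 6 - (-2 + L)*2*L = 6 - 2*L*(-2 + L))
S = -384 (S = 6*(6 - 2*7² + 4*7) = 6*(6 - 2*49 + 28) = 6*(6 - 98 + 28) = 6*(-64) = -384)
1/S = 1/(-384) = -1/384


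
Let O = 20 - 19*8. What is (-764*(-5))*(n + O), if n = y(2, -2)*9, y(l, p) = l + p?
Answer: -504240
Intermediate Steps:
O = -132 (O = 20 - 152 = -132)
n = 0 (n = (2 - 2)*9 = 0*9 = 0)
(-764*(-5))*(n + O) = (-764*(-5))*(0 - 132) = 3820*(-132) = -504240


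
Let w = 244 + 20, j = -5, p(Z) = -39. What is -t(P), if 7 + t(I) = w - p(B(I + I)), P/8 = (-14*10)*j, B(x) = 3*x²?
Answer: -296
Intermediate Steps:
w = 264
P = 5600 (P = 8*(-14*10*(-5)) = 8*(-140*(-5)) = 8*700 = 5600)
t(I) = 296 (t(I) = -7 + (264 - 1*(-39)) = -7 + (264 + 39) = -7 + 303 = 296)
-t(P) = -1*296 = -296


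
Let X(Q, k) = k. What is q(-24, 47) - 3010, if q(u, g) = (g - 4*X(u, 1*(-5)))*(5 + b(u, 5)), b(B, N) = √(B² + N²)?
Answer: -2675 + 67*√601 ≈ -1032.5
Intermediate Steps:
q(u, g) = (5 + √(25 + u²))*(20 + g) (q(u, g) = (g - 4*(-5))*(5 + √(u² + 5²)) = (g - 4*(-5))*(5 + √(u² + 25)) = (g + 20)*(5 + √(25 + u²)) = (20 + g)*(5 + √(25 + u²)) = (5 + √(25 + u²))*(20 + g))
q(-24, 47) - 3010 = (100 + 5*47 + 20*√(25 + (-24)²) + 47*√(25 + (-24)²)) - 3010 = (100 + 235 + 20*√(25 + 576) + 47*√(25 + 576)) - 3010 = (100 + 235 + 20*√601 + 47*√601) - 3010 = (335 + 67*√601) - 3010 = -2675 + 67*√601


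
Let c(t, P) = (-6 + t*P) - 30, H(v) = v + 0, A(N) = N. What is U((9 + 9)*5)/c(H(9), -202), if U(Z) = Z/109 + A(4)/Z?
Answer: -2134/4546935 ≈ -0.00046933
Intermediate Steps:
H(v) = v
U(Z) = 4/Z + Z/109 (U(Z) = Z/109 + 4/Z = 4/Z + Z/109)
c(t, P) = -36 + P*t (c(t, P) = (-6 + P*t) - 30 = -36 + P*t)
U((9 + 9)*5)/c(H(9), -202) = (4/(((9 + 9)*5)) + ((9 + 9)*5)/109)/(-36 - 202*9) = (4/((18*5)) + (18*5)/109)/(-36 - 1818) = (4/90 + (1/109)*90)/(-1854) = (4*(1/90) + 90/109)*(-1/1854) = (2/45 + 90/109)*(-1/1854) = (4268/4905)*(-1/1854) = -2134/4546935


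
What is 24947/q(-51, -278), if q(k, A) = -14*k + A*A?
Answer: 24947/77998 ≈ 0.31984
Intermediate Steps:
q(k, A) = A² - 14*k (q(k, A) = -14*k + A² = A² - 14*k)
24947/q(-51, -278) = 24947/((-278)² - 14*(-51)) = 24947/(77284 + 714) = 24947/77998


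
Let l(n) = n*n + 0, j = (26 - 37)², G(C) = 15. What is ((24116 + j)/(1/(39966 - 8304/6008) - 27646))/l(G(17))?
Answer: -80826161604/20743780743425 ≈ -0.0038964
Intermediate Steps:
j = 121 (j = (-11)² = 121)
l(n) = n² (l(n) = n² + 0 = n²)
((24116 + j)/(1/(39966 - 8304/6008) - 27646))/l(G(17)) = ((24116 + 121)/(1/(39966 - 8304/6008) - 27646))/(15²) = (24237/(1/(39966 - 8304*1/6008) - 27646))/225 = (24237/(1/(39966 - 1038/751) - 27646))*(1/225) = (24237/(1/(30013428/751) - 27646))*(1/225) = (24237/(751/30013428 - 27646))*(1/225) = (24237/(-829751229737/30013428))*(1/225) = (24237*(-30013428/829751229737))*(1/225) = -727435454436/829751229737*1/225 = -80826161604/20743780743425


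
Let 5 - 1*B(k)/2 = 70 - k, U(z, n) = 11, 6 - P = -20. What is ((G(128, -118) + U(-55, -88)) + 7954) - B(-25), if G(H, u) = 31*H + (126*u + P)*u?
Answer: 1763469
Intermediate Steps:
P = 26 (P = 6 - 1*(-20) = 6 + 20 = 26)
G(H, u) = 31*H + u*(26 + 126*u) (G(H, u) = 31*H + (126*u + 26)*u = 31*H + (26 + 126*u)*u = 31*H + u*(26 + 126*u))
B(k) = -130 + 2*k (B(k) = 10 - 2*(70 - k) = 10 + (-140 + 2*k) = -130 + 2*k)
((G(128, -118) + U(-55, -88)) + 7954) - B(-25) = (((26*(-118) + 31*128 + 126*(-118)²) + 11) + 7954) - (-130 + 2*(-25)) = (((-3068 + 3968 + 126*13924) + 11) + 7954) - (-130 - 50) = (((-3068 + 3968 + 1754424) + 11) + 7954) - 1*(-180) = ((1755324 + 11) + 7954) + 180 = (1755335 + 7954) + 180 = 1763289 + 180 = 1763469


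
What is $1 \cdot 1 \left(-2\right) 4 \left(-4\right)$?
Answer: $32$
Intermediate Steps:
$1 \cdot 1 \left(-2\right) 4 \left(-4\right) = 1 \left(-2\right) 4 \left(-4\right) = \left(-2\right) 4 \left(-4\right) = \left(-8\right) \left(-4\right) = 32$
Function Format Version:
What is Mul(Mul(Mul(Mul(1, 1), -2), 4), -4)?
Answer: 32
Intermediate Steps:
Mul(Mul(Mul(Mul(1, 1), -2), 4), -4) = Mul(Mul(Mul(1, -2), 4), -4) = Mul(Mul(-2, 4), -4) = Mul(-8, -4) = 32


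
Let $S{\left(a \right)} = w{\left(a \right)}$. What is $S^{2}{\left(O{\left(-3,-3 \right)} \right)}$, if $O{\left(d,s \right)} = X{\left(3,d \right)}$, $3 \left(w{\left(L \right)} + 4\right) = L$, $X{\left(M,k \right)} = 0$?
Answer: $16$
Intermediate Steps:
$w{\left(L \right)} = -4 + \frac{L}{3}$
$O{\left(d,s \right)} = 0$
$S{\left(a \right)} = -4 + \frac{a}{3}$
$S^{2}{\left(O{\left(-3,-3 \right)} \right)} = \left(-4 + \frac{1}{3} \cdot 0\right)^{2} = \left(-4 + 0\right)^{2} = \left(-4\right)^{2} = 16$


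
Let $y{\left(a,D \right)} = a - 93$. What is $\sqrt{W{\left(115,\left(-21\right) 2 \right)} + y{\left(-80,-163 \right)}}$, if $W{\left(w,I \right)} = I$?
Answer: $i \sqrt{215} \approx 14.663 i$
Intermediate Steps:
$y{\left(a,D \right)} = -93 + a$
$\sqrt{W{\left(115,\left(-21\right) 2 \right)} + y{\left(-80,-163 \right)}} = \sqrt{\left(-21\right) 2 - 173} = \sqrt{-42 - 173} = \sqrt{-215} = i \sqrt{215}$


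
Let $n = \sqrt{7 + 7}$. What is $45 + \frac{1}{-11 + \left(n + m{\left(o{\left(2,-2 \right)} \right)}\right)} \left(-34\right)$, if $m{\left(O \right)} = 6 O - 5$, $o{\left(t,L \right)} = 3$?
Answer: $\frac{259}{5} - \frac{17 \sqrt{14}}{5} \approx 39.078$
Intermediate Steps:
$n = \sqrt{14} \approx 3.7417$
$m{\left(O \right)} = -5 + 6 O$
$45 + \frac{1}{-11 + \left(n + m{\left(o{\left(2,-2 \right)} \right)}\right)} \left(-34\right) = 45 + \frac{1}{-11 + \left(\sqrt{14} + \left(-5 + 6 \cdot 3\right)\right)} \left(-34\right) = 45 + \frac{1}{-11 + \left(\sqrt{14} + \left(-5 + 18\right)\right)} \left(-34\right) = 45 + \frac{1}{-11 + \left(\sqrt{14} + 13\right)} \left(-34\right) = 45 + \frac{1}{-11 + \left(13 + \sqrt{14}\right)} \left(-34\right) = 45 + \frac{1}{2 + \sqrt{14}} \left(-34\right) = 45 - \frac{34}{2 + \sqrt{14}}$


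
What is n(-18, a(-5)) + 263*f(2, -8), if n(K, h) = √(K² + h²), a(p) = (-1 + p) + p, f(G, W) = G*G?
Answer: 1052 + √445 ≈ 1073.1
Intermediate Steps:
f(G, W) = G²
a(p) = -1 + 2*p
n(-18, a(-5)) + 263*f(2, -8) = √((-18)² + (-1 + 2*(-5))²) + 263*2² = √(324 + (-1 - 10)²) + 263*4 = √(324 + (-11)²) + 1052 = √(324 + 121) + 1052 = √445 + 1052 = 1052 + √445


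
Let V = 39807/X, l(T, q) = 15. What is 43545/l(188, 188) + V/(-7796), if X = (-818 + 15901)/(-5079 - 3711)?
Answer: 170852580967/58793534 ≈ 2906.0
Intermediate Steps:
X = -15083/8790 (X = 15083/(-8790) = 15083*(-1/8790) = -15083/8790 ≈ -1.7159)
V = -349903530/15083 (V = 39807/(-15083/8790) = 39807*(-8790/15083) = -349903530/15083 ≈ -23199.)
43545/l(188, 188) + V/(-7796) = 43545/15 - 349903530/15083/(-7796) = 43545*(1/15) - 349903530/15083*(-1/7796) = 2903 + 174951765/58793534 = 170852580967/58793534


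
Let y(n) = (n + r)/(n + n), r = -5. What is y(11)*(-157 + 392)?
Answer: 705/11 ≈ 64.091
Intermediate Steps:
y(n) = (-5 + n)/(2*n) (y(n) = (n - 5)/(n + n) = (-5 + n)/((2*n)) = (-5 + n)*(1/(2*n)) = (-5 + n)/(2*n))
y(11)*(-157 + 392) = ((1/2)*(-5 + 11)/11)*(-157 + 392) = ((1/2)*(1/11)*6)*235 = (3/11)*235 = 705/11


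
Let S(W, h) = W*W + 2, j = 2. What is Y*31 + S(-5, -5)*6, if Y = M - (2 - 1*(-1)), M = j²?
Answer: 193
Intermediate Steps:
S(W, h) = 2 + W² (S(W, h) = W² + 2 = 2 + W²)
M = 4 (M = 2² = 4)
Y = 1 (Y = 4 - (2 - 1*(-1)) = 4 - (2 + 1) = 4 - 1*3 = 4 - 3 = 1)
Y*31 + S(-5, -5)*6 = 1*31 + (2 + (-5)²)*6 = 31 + (2 + 25)*6 = 31 + 27*6 = 31 + 162 = 193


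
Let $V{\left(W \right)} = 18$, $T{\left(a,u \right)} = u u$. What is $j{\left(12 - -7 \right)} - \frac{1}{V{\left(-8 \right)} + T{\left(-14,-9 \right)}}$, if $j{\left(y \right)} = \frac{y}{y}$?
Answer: $\frac{98}{99} \approx 0.9899$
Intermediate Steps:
$T{\left(a,u \right)} = u^{2}$
$j{\left(y \right)} = 1$
$j{\left(12 - -7 \right)} - \frac{1}{V{\left(-8 \right)} + T{\left(-14,-9 \right)}} = 1 - \frac{1}{18 + \left(-9\right)^{2}} = 1 - \frac{1}{18 + 81} = 1 - \frac{1}{99} = \frac{98}{99}$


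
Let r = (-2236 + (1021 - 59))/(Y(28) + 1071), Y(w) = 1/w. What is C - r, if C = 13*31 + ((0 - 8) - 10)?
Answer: 11581437/29989 ≈ 386.19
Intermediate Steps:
r = -35672/29989 (r = (-2236 + (1021 - 59))/(1/28 + 1071) = (-2236 + 962)/(1/28 + 1071) = -1274/29989/28 = -1274*28/29989 = -35672/29989 ≈ -1.1895)
C = 385 (C = 403 + (-8 - 10) = 403 - 18 = 385)
C - r = 385 - 1*(-35672/29989) = 385 + 35672/29989 = 11581437/29989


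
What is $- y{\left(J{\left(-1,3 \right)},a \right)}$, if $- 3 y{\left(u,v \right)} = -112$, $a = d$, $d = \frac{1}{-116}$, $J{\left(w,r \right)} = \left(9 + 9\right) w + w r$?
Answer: $- \frac{112}{3} \approx -37.333$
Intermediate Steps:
$J{\left(w,r \right)} = 18 w + r w$
$d = - \frac{1}{116} \approx -0.0086207$
$a = - \frac{1}{116} \approx -0.0086207$
$y{\left(u,v \right)} = \frac{112}{3}$ ($y{\left(u,v \right)} = \left(- \frac{1}{3}\right) \left(-112\right) = \frac{112}{3}$)
$- y{\left(J{\left(-1,3 \right)},a \right)} = \left(-1\right) \frac{112}{3} = - \frac{112}{3}$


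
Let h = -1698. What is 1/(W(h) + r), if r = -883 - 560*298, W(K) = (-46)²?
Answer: -1/165647 ≈ -6.0369e-6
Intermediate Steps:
W(K) = 2116
r = -167763 (r = -883 - 166880 = -167763)
1/(W(h) + r) = 1/(2116 - 167763) = 1/(-165647) = -1/165647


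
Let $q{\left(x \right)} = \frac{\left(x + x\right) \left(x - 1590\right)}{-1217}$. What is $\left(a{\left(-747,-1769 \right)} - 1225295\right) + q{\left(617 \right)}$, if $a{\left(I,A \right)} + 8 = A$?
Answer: $- \frac{1492145942}{1217} \approx -1.2261 \cdot 10^{6}$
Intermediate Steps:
$a{\left(I,A \right)} = -8 + A$
$q{\left(x \right)} = - \frac{2 x \left(-1590 + x\right)}{1217}$ ($q{\left(x \right)} = 2 x \left(-1590 + x\right) \left(- \frac{1}{1217}\right) = - \frac{2 x \left(-1590 + x\right)}{1217}$)
$\left(a{\left(-747,-1769 \right)} - 1225295\right) + q{\left(617 \right)} = \left(\left(-8 - 1769\right) - 1225295\right) + \frac{2}{1217} \cdot 617 \left(1590 - 617\right) = \left(-1777 - 1225295\right) + \frac{2}{1217} \cdot 617 \left(1590 - 617\right) = -1227072 + \frac{2}{1217} \cdot 617 \cdot 973 = -1227072 + \frac{1200682}{1217} = - \frac{1492145942}{1217}$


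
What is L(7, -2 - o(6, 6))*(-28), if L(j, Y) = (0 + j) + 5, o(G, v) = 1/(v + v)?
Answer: -336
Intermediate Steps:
o(G, v) = 1/(2*v)
L(j, Y) = 5 + j (L(j, Y) = j + 5 = 5 + j)
L(7, -2 - o(6, 6))*(-28) = (5 + 7)*(-28) = 12*(-28) = -336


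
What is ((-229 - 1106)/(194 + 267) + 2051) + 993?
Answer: 1401949/461 ≈ 3041.1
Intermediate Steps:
((-229 - 1106)/(194 + 267) + 2051) + 993 = (-1335/461 + 2051) + 993 = 944176/461 + 993 = 1401949/461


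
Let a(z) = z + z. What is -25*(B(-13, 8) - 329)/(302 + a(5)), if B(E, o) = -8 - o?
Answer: 2875/104 ≈ 27.644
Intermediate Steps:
a(z) = 2*z
-25*(B(-13, 8) - 329)/(302 + a(5)) = -25*((-8 - 1*8) - 329)/(302 + 2*5) = -25*((-8 - 8) - 329)/(302 + 10) = -25*(-16 - 329)/312 = -(-8625)/312 = -25*(-115/104) = 2875/104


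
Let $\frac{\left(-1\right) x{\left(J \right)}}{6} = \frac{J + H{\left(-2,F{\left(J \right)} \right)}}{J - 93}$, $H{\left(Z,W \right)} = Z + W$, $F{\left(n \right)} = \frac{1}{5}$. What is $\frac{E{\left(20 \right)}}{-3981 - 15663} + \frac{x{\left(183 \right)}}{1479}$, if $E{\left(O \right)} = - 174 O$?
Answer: $\frac{10228376}{60528075} \approx 0.16899$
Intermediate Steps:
$F{\left(n \right)} = \frac{1}{5}$
$H{\left(Z,W \right)} = W + Z$
$x{\left(J \right)} = - \frac{6 \left(- \frac{9}{5} + J\right)}{-93 + J}$ ($x{\left(J \right)} = - 6 \frac{J + \left(\frac{1}{5} - 2\right)}{J - 93} = - 6 \frac{J - \frac{9}{5}}{-93 + J} = - 6 \frac{- \frac{9}{5} + J}{-93 + J} = - \frac{6 \left(- \frac{9}{5} + J\right)}{-93 + J}$)
$\frac{E{\left(20 \right)}}{-3981 - 15663} + \frac{x{\left(183 \right)}}{1479} = \frac{\left(-174\right) 20}{-3981 - 15663} + \frac{\frac{6}{5} \frac{1}{-93 + 183} \left(9 - 915\right)}{1479} = - \frac{3480}{-19644} + \frac{6 \left(9 - 915\right)}{5 \cdot 90} \cdot \frac{1}{1479} = \left(-3480\right) \left(- \frac{1}{19644}\right) + \frac{6}{5} \cdot \frac{1}{90} \left(-906\right) \frac{1}{1479} = \frac{290}{1637} - \frac{302}{36975} = \frac{10228376}{60528075}$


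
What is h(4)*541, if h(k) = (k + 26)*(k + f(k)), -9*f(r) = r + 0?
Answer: 173120/3 ≈ 57707.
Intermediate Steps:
f(r) = -r/9 (f(r) = -(r + 0)/9 = -r/9)
h(k) = 8*k*(26 + k)/9 (h(k) = (k + 26)*(k - k/9) = (26 + k)*(8*k/9) = 8*k*(26 + k)/9)
h(4)*541 = ((8/9)*4*(26 + 4))*541 = ((8/9)*4*30)*541 = (320/3)*541 = 173120/3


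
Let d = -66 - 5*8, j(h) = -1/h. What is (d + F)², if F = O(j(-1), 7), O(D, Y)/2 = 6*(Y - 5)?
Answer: 6724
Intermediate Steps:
O(D, Y) = -60 + 12*Y (O(D, Y) = 2*(6*(Y - 5)) = 2*(6*(-5 + Y)) = 2*(-30 + 6*Y) = -60 + 12*Y)
F = 24 (F = -60 + 12*7 = -60 + 84 = 24)
d = -106 (d = -66 - 40 = -106)
(d + F)² = (-106 + 24)² = (-82)² = 6724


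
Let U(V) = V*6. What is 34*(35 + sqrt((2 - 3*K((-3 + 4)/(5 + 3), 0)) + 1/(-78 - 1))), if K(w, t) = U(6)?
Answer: 1190 + 170*I*sqrt(26465)/79 ≈ 1190.0 + 350.07*I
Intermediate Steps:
U(V) = 6*V
K(w, t) = 36 (K(w, t) = 6*6 = 36)
34*(35 + sqrt((2 - 3*K((-3 + 4)/(5 + 3), 0)) + 1/(-78 - 1))) = 34*(35 + sqrt((2 - 3*36) + 1/(-78 - 1))) = 34*(35 + sqrt((2 - 108) + 1/(-79))) = 34*(35 + sqrt(-106 - 1/79)) = 34*(35 + sqrt(-8375/79)) = 34*(35 + 5*I*sqrt(26465)/79) = 1190 + 170*I*sqrt(26465)/79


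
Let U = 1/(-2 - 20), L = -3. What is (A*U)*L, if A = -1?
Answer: -3/22 ≈ -0.13636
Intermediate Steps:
U = -1/22 (U = 1/(-22) = -1/22 ≈ -0.045455)
(A*U)*L = -1*(-1/22)*(-3) = (1/22)*(-3) = -3/22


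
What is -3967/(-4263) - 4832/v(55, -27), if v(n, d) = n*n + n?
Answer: -149651/234465 ≈ -0.63827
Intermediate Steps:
v(n, d) = n + n**2 (v(n, d) = n**2 + n = n + n**2)
-3967/(-4263) - 4832/v(55, -27) = -3967/(-4263) - 4832*1/(55*(1 + 55)) = -3967*(-1/4263) - 4832/(55*56) = 3967/4263 - 4832/3080 = 3967/4263 - 4832*1/3080 = 3967/4263 - 604/385 = -149651/234465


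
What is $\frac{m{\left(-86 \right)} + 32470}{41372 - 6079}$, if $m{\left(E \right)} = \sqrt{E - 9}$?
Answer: $\frac{32470}{35293} + \frac{i \sqrt{95}}{35293} \approx 0.92001 + 0.00027617 i$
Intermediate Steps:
$m{\left(E \right)} = \sqrt{-9 + E}$
$\frac{m{\left(-86 \right)} + 32470}{41372 - 6079} = \frac{\sqrt{-9 - 86} + 32470}{41372 - 6079} = \frac{\sqrt{-95} + 32470}{35293} = \left(i \sqrt{95} + 32470\right) \frac{1}{35293} = \left(32470 + i \sqrt{95}\right) \frac{1}{35293} = \frac{32470}{35293} + \frac{i \sqrt{95}}{35293}$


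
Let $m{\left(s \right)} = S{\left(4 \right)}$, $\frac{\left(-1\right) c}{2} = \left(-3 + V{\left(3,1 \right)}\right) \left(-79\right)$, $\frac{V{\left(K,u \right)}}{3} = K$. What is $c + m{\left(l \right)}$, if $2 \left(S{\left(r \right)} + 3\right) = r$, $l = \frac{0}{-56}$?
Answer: $947$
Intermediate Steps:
$V{\left(K,u \right)} = 3 K$
$l = 0$ ($l = 0 \left(- \frac{1}{56}\right) = 0$)
$c = 948$ ($c = - 2 \left(-3 + 3 \cdot 3\right) \left(-79\right) = - 2 \left(-3 + 9\right) \left(-79\right) = - 2 \cdot 6 \left(-79\right) = \left(-2\right) \left(-474\right) = 948$)
$S{\left(r \right)} = -3 + \frac{r}{2}$
$m{\left(s \right)} = -1$ ($m{\left(s \right)} = -3 + \frac{1}{2} \cdot 4 = -3 + 2 = -1$)
$c + m{\left(l \right)} = 948 - 1 = 947$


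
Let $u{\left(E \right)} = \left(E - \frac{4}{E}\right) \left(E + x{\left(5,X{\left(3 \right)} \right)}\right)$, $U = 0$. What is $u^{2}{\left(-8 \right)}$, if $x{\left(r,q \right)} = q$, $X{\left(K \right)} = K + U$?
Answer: $\frac{5625}{4} \approx 1406.3$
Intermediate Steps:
$X{\left(K \right)} = K$ ($X{\left(K \right)} = K + 0 = K$)
$u{\left(E \right)} = \left(3 + E\right) \left(E - \frac{4}{E}\right)$ ($u{\left(E \right)} = \left(E - \frac{4}{E}\right) \left(E + 3\right) = \left(E - \frac{4}{E}\right) \left(3 + E\right) = \left(3 + E\right) \left(E - \frac{4}{E}\right)$)
$u^{2}{\left(-8 \right)} = \left(-4 + \left(-8\right)^{2} - \frac{12}{-8} + 3 \left(-8\right)\right)^{2} = \left(-4 + 64 - - \frac{3}{2} - 24\right)^{2} = \left(-4 + 64 + \frac{3}{2} - 24\right)^{2} = \left(\frac{75}{2}\right)^{2} = \frac{5625}{4}$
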